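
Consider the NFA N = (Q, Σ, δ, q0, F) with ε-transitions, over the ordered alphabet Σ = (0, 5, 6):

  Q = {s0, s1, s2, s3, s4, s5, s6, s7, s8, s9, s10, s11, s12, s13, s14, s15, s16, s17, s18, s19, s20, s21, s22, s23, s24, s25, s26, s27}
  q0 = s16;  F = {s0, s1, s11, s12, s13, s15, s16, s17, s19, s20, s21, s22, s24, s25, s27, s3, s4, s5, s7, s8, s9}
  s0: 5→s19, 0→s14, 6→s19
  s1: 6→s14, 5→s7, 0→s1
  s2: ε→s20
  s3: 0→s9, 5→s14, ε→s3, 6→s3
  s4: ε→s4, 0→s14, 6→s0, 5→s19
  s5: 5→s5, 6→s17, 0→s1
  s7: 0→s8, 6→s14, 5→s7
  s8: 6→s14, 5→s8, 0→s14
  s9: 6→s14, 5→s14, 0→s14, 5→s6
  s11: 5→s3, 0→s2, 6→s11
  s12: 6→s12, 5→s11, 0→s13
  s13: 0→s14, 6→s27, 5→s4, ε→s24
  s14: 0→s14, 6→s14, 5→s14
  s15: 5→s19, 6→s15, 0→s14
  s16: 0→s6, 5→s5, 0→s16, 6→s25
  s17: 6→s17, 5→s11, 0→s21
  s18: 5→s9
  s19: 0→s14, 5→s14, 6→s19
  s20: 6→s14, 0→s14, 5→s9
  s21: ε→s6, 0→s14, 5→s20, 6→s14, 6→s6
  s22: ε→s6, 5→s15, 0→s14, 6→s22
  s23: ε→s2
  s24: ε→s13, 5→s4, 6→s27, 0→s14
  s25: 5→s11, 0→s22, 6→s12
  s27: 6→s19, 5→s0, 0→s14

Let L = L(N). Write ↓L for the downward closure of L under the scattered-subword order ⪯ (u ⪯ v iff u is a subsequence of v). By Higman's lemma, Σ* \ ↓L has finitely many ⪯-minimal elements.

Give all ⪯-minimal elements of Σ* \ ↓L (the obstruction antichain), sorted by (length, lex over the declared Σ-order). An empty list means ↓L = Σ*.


A = [506, 600, 6555, 50500, 660665].

|Q|=28, |F|=21, |δ|=78 (8 ε).
min D↑ (21 st, q0=0, F={9}): 0:0→0,5→1,6→2 1:0→3,5→1,6→4 2:0→5,5→6,6→7 3:0→3,5→8,6→9 4:0→10,5→6,6→4 5:0→9,5→11,6→5 6:0→12,5→13,6→6 7:0→14,5→6,6→7 8:0→15,5→8,6→9 9:0→9,5→9,6→9 10:0→9,5→12,6→9 11:0→9,5→16,6→11 12:0→9,5→17,6→9 13:0→17,5→9,6→13 14:0→9,5→18,6→19 15:0→9,5→15,6→9 16:0→9,5→9,6→16 17:0→9,5→9,6→9 18:0→9,5→16,6→20 19:0→9,5→20,6→16 20:0→9,5→16,6→16.
'506': run [24, 17, 9, 2] end={s14,s6} — reject; 3/3 deletions ∈↓L.
'600': run [24, 19, 14, 1] end={s14} ∉↓L; 3/3 del acc.
'6555': N↓-sim [24, 19, 11, 5, 2] end={s14,s6} ∉↓L; 4/4 single-dels accept.
'50500': N↓-sim [24, 17, 9, 6, 2, 1] end={s14} ∉↓L; 5/5 deletions ∈↓L.
'660665': run [24, 19, 18, 12, 5, 2, 1] end={s14} rej; 6/6 deletions ∈↓L.
5 minimals (antichain).


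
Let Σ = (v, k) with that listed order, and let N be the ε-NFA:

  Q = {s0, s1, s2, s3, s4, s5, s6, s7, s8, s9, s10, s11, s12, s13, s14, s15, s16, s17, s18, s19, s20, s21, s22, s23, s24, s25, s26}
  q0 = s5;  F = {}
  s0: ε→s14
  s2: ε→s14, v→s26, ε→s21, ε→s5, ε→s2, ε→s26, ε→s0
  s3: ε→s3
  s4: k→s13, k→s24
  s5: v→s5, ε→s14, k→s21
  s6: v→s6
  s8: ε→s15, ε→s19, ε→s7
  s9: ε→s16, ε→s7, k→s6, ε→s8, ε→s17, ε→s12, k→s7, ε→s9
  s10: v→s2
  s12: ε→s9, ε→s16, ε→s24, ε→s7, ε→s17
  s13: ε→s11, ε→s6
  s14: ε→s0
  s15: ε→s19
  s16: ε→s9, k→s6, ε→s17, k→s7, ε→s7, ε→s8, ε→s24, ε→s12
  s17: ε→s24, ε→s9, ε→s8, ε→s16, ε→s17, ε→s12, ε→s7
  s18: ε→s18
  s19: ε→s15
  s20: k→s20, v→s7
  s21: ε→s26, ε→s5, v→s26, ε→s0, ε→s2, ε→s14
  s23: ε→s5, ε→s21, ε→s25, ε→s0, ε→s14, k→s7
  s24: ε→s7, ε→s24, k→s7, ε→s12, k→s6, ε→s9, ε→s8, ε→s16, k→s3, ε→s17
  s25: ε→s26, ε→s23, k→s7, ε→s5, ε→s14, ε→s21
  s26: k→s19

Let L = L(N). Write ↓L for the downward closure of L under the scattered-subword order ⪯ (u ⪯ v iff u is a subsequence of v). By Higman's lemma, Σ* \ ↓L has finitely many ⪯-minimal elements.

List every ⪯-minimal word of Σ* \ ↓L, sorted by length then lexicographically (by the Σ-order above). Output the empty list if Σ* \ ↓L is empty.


|Q|=27, |F|=0, |δ|=84 (64 ε).
min D↑ (1 st, q0=0, F={0}): 0:v→0,k→0 (ε-aug+det+¬).
ε ∈ L(D↑) — L = ∅.

A = [ε].


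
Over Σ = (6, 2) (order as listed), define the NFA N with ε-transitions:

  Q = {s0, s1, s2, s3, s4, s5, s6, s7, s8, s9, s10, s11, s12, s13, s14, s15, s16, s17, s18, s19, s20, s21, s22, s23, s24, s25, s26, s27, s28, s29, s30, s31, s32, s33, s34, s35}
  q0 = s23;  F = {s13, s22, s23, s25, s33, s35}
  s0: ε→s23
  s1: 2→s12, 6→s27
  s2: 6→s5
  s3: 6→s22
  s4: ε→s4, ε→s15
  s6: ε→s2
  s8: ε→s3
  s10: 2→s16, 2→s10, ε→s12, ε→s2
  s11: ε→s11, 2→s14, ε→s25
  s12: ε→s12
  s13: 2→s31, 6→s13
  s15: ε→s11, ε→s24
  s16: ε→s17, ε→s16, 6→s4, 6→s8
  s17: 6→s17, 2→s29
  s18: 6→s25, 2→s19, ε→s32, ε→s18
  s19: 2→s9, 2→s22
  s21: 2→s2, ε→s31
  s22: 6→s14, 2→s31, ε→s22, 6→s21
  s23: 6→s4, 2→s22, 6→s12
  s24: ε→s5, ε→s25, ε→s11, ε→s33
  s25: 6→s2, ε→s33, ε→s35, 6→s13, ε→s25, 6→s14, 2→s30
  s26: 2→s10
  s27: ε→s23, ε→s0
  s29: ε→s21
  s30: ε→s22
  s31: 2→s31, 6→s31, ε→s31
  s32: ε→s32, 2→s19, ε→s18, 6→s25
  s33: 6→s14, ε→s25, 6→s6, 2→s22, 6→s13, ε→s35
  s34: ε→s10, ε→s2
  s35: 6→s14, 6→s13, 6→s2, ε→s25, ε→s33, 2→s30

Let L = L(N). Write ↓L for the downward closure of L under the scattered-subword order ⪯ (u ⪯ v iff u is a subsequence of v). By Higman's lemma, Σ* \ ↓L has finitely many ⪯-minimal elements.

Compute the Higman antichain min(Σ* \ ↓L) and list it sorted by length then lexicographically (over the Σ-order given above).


|Q|=36, |F|=6, |δ|=79 (38 ε).
min D↑ (5 st, q0=0, F={4}): 0:6→1,2→2 1:6→3,2→2 2:6→4,2→4 3:6→3,2→4 4:6→4,2→4.
'26': N↓-sim [18, 7, 5] end={s14,s2,s21,s31,s5} rej; 2/2 deletions ∈↓L.
'22': run [18, 7, 3] end={s2,s31,s5} — reject; 2/2 del acc.
'662': |S_i|=[18, 17, 7, 3] end={s2,s31,s5} rej; 3/3 single-dels accept.
3 words, ⪯-incomp.

min(Σ*\↓L) = [26, 22, 662].


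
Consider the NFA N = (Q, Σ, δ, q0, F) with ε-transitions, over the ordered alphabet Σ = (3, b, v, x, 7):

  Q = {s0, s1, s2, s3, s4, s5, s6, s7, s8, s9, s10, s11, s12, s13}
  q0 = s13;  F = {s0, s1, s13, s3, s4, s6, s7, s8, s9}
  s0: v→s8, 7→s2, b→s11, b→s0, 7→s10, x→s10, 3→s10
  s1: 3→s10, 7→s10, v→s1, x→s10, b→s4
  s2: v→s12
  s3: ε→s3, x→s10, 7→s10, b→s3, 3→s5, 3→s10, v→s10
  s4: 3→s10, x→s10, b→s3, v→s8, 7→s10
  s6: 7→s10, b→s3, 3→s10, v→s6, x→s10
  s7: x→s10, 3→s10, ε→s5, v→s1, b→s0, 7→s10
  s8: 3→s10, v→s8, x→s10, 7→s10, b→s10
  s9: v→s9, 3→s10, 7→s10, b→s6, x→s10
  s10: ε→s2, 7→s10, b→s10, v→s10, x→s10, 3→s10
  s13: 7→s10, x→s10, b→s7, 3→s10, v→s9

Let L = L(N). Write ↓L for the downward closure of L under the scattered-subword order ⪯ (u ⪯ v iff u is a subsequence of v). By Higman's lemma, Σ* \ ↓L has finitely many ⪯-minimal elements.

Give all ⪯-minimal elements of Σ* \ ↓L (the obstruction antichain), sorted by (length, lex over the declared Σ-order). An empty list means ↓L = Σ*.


min(Σ*\↓L) = [3, x, 7, bbvb, vbbv].

|Q|=14, |F|=9, |δ|=57 (3 ε).
min D↑ (10 st, q0=0, F={1}): 0:3→1,b→2,v→3,x→1,7→1 1:3→1,b→1,v→1,x→1,7→1 2:3→1,b→4,v→5,x→1,7→1 3:3→1,b→6,v→3,x→1,7→1 4:3→1,b→4,v→7,x→1,7→1 5:3→1,b→8,v→5,x→1,7→1 6:3→1,b→9,v→6,x→1,7→1 7:3→1,b→1,v→7,x→1,7→1 8:3→1,b→9,v→7,x→1,7→1 9:3→1,b→9,v→1,x→1,7→1 [Hopcroft].
'3': |S_i|=[14, 4] end={s10,s12,s2,s5} rej; 1/1 del acc.
'x': run [14, 3] end={s10,s12,s2} ∉↓L; 1/1 deletions ∈↓L.
'7': N↓-sim [14, 3] end={s10,s12,s2} rej; 1/1 del acc.
'bbvb': |S_i|=[14, 12, 9, 4, 3] end={s10,s12,s2} rej; 4/4 single-dels accept.
'vbbv': |S_i|=[14, 10, 8, 5, 3] end={s10,s12,s2} — reject; 4/4 deletions ∈↓L.
5 minimals (antichain).


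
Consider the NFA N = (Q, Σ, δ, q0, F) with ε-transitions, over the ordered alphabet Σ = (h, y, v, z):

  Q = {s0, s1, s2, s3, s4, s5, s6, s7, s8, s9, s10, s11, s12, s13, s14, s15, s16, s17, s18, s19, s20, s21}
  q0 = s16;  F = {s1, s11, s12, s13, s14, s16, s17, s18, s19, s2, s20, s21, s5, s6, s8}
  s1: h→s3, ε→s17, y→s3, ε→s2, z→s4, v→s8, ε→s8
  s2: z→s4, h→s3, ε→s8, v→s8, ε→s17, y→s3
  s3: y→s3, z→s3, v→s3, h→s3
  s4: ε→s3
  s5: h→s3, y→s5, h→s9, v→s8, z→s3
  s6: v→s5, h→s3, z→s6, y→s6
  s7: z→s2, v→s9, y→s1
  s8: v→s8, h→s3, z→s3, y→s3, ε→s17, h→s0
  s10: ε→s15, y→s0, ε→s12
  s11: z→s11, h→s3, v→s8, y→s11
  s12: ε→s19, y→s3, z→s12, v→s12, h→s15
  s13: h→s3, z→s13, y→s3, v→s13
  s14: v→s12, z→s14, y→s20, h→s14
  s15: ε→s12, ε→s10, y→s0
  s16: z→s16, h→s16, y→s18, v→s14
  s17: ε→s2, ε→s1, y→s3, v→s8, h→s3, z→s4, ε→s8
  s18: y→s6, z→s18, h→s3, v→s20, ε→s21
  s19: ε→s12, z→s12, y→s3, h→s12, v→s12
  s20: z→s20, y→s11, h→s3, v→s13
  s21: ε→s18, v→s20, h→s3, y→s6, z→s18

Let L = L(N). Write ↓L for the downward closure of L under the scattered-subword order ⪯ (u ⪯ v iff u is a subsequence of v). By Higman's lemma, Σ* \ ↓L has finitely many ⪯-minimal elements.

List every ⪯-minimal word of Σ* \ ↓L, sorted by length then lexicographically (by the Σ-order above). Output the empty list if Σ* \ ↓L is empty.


min(Σ*\↓L) = [yh, vvy, yyvz].

|Q|=22, |F|=15, |δ|=89 (18 ε).
min D↑ (11 st, q0=0, F={3}): 0:h→0,y→1,v→2,z→0 1:h→3,y→4,v→5,z→1 2:h→2,y→5,v→6,z→2 3:h→3,y→3,v→3,z→3 4:h→3,y→4,v→7,z→4 5:h→3,y→8,v→9,z→5 6:h→6,y→3,v→6,z→6 7:h→3,y→7,v→10,z→3 8:h→3,y→8,v→10,z→8 9:h→3,y→3,v→9,z→9 10:h→3,y→3,v→10,z→3.
'yh': N↓-sim [21, 15, 3] end={s0,s3,s9} ∉↓L; 2/2 del acc.
'vvy': |S_i|=[21, 17, 12, 2] end={s0,s3} — reject; 3/3 deletions ∈↓L.
'yyvz': |S_i|=[21, 15, 11, 9, 2] end={s3,s4} rej; 4/4 single-dels accept.
3 obstructions.


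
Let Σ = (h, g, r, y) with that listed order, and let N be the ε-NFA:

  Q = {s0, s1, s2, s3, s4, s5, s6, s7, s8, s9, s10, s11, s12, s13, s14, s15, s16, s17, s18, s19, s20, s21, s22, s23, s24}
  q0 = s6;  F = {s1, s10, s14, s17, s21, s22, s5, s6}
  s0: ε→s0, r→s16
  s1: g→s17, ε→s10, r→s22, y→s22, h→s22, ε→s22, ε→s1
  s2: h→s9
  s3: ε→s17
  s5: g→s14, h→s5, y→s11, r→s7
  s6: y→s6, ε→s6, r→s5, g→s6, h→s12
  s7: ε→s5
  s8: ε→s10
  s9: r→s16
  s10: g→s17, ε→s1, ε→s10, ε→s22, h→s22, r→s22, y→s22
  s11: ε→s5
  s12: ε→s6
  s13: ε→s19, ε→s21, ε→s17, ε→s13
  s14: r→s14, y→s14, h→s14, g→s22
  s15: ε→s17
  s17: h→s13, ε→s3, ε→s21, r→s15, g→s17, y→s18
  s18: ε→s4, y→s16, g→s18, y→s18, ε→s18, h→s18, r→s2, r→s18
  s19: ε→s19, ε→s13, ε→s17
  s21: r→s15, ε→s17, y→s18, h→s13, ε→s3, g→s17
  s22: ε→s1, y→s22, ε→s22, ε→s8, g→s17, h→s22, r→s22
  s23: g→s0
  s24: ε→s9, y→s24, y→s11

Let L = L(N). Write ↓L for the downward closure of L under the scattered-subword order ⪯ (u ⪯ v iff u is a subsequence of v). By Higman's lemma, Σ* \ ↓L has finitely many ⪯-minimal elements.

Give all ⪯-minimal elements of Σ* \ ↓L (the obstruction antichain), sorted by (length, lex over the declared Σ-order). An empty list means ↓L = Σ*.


|Q|=25, |F|=8, |δ|=75 (31 ε).
min D↑ (6 st, q0=0, F={5}): 0:h→0,g→0,r→1,y→0 1:h→1,g→2,r→1,y→1 2:h→2,g→3,r→2,y→2 3:h→3,g→4,r→3,y→3 4:h→4,g→4,r→4,y→5 5:h→5,g→5,r→5,y→5.
'rgggy': |S_i|=[21, 19, 16, 15, 11, 5] end={s16,s18,s2,s4,s9} — reject; 5/5 single-dels accept.
1 obstructions.

A = [rgggy].


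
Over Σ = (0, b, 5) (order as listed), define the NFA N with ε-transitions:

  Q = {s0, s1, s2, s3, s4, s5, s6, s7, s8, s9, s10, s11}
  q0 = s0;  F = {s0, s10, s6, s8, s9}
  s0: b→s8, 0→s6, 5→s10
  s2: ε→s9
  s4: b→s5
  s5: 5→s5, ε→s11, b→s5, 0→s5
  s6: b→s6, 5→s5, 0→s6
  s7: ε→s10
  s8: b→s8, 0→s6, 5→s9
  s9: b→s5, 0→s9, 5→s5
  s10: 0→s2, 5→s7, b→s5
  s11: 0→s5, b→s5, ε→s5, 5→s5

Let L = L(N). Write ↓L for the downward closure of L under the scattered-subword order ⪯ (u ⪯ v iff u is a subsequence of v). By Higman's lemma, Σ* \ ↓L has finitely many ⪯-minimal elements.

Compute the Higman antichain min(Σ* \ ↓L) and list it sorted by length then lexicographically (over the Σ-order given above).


|Q|=12, |F|=5, |δ|=26 (4 ε).
min D↑ (6 st, q0=0, F={4}): 0:0→1,b→2,5→3 1:0→1,b→1,5→4 2:0→1,b→2,5→5 3:0→5,b→4,5→3 4:0→4,b→4,5→4 5:0→5,b→4,5→4.
'05': |S_i|=[9, 5, 2] end={s11,s5} rej; 2/2 single-dels accept.
'5b': |S_i|=[9, 6, 2] end={s11,s5} rej; 2/2 single-dels accept.
'b55': N↓-sim [9, 5, 3, 2] end={s11,s5} rej; 3/3 del acc.
3 minimals (antichain).

A = [05, 5b, b55].


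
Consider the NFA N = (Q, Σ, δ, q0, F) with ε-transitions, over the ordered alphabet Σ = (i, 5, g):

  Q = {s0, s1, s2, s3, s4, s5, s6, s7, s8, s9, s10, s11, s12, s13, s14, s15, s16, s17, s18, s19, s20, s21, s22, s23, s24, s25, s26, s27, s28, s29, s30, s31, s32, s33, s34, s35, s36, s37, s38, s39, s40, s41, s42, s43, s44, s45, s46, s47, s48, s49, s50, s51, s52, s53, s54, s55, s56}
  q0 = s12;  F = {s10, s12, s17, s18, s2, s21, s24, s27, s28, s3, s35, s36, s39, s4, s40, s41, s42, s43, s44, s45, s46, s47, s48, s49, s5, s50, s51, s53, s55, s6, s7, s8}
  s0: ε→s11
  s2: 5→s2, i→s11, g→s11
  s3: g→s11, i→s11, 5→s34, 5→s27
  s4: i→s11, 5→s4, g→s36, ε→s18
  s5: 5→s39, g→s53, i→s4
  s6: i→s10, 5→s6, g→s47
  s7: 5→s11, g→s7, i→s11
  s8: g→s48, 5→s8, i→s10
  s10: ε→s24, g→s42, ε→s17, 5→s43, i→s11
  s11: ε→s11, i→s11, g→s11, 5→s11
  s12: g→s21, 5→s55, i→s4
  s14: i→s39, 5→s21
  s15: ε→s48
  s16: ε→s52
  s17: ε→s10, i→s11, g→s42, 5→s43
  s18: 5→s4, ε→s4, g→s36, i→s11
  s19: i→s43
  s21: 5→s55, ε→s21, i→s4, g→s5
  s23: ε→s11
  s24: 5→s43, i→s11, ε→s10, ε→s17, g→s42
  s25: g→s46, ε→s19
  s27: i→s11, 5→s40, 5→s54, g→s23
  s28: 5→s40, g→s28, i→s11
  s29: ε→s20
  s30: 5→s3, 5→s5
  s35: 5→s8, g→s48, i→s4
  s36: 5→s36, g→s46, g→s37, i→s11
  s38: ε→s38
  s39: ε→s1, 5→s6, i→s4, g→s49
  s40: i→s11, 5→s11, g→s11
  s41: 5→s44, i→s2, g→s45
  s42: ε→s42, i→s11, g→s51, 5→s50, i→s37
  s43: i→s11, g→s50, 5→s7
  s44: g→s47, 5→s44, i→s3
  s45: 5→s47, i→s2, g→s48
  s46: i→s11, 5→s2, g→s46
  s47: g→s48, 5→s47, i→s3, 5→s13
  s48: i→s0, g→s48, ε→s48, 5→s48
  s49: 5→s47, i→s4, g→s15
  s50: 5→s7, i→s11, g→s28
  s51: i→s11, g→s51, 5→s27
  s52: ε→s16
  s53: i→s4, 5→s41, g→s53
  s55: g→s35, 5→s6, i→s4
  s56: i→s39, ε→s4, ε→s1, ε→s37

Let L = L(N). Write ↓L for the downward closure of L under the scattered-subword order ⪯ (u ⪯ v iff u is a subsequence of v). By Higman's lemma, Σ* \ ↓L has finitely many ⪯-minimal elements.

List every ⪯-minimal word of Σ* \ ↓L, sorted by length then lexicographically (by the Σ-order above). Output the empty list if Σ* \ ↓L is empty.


|Q|=57, |F|=32, |δ|=134 (23 ε).
min D↑ (30 st, q0=0, F={4}): 0:i→1,5→2,g→3 1:i→4,5→1,g→5 2:i→1,5→6,g→7 3:i→1,5→2,g→8 4:i→4,5→4,g→4 5:i→4,5→5,g→9 6:i→10,5→6,g→11 7:i→1,5→12,g→13 8:i→1,5→14,g→15 9:i→4,5→16,g→9 10:i→4,5→17,g→18 11:i→19,5→11,g→13 12:i→10,5→12,g→13 13:i→4,5→13,g→13 14:i→1,5→6,g→20 15:i→1,5→21,g→15 16:i→4,5→16,g→4 17:i→4,5→22,g→23 18:i→4,5→23,g→24 19:i→4,5→25,g→4 20:i→1,5→11,g→13 21:i→16,5→26,g→27 22:i→4,5→4,g→22 23:i→4,5→22,g→28 24:i→4,5→25,g→24 25:i→4,5→29,g→4 26:i→19,5→26,g→11 27:i→16,5→11,g→13 28:i→4,5→29,g→28 29:i→4,5→4,g→4 [Hopcroft].
'ii': run [41, 23, 2] end={s11,s37} ∉↓L; 2/2 deletions ∈↓L.
'5ggi': |S_i|=[41, 37, 31, 17, 3] end={s0,s11,s37} ∉↓L; 4/4 single-dels accept.
'igg5g': N↓-sim [41, 23, 14, 11, 6, 2] end={s11,s23} rej; 5/5 del acc.
'55gig': N↓-sim [41, 37, 29, 20, 9, 2] end={s11,s23} rej; 5/5 single-dels accept.
'55i555': run [41, 37, 29, 18, 10, 4, 1] end={s11} ∉↓L; 6/6 deletions ∈↓L.
'ggg5ig': |S_i|=[41, 40, 38, 28, 23, 9, 2] end={s11,s23} rej; 6/6 single-dels accept.
6 words, ⪯-incomp.

Antichain: [ii, 5ggi, igg5g, 55gig, 55i555, ggg5ig].


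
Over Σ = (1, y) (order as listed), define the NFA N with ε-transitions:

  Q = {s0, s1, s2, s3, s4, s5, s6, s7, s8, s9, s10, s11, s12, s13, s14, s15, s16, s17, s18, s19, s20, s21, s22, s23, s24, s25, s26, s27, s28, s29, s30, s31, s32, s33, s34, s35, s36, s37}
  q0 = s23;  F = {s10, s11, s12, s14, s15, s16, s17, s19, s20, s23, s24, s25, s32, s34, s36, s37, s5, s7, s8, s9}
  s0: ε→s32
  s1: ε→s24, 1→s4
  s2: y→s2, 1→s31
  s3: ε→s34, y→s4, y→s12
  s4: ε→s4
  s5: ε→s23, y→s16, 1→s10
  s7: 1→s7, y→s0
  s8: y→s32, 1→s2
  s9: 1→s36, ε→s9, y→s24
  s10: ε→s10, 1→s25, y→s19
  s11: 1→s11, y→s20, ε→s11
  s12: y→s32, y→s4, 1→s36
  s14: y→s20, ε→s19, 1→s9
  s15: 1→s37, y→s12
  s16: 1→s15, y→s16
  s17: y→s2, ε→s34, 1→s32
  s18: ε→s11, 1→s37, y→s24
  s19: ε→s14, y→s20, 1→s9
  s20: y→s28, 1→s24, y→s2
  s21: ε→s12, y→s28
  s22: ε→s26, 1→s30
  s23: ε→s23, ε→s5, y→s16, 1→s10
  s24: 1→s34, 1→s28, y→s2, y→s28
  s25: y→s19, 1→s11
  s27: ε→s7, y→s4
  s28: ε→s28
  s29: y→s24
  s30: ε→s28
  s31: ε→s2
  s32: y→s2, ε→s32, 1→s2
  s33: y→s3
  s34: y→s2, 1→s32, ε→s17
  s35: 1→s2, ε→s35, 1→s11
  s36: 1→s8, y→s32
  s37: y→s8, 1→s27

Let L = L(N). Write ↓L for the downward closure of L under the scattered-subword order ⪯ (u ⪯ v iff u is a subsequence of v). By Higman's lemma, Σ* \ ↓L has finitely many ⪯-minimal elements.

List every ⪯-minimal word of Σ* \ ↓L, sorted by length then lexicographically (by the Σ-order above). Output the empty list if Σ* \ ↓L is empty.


A = [1yyy, 111yy, y11y1, y1yy1, 1y1111, y1y111].

|Q|=38, |F|=20, |δ|=81 (23 ε).
min D↑ (18 st, q0=0, F={13}): 0:1→1,y→2 1:1→3,y→4 2:1→5,y→2 3:1→6,y→4 4:1→7,y→8 5:1→9,y→10 6:1→6,y→8 7:1→11,y→12 8:1→12,y→13 9:1→14,y→15 10:1→11,y→16 11:1→15,y→16 12:1→17,y→13 13:1→13,y→13 14:1→14,y→16 15:1→13,y→16 16:1→13,y→13 17:1→16,y→13 [Hopcroft].
'1yyy': N↓-sim [26, 23, 16, 9, 3] end={s2,s28,s31} rej; 4/4 single-dels accept.
'111yy': N↓-sim [26, 23, 20, 16, 10, 3] end={s2,s28,s31} ∉↓L; 5/5 del acc.
'y11y1': N↓-sim [26, 21, 17, 13, 6, 2] end={s2,s31} ∉↓L; 5/5 del acc.
'y1yy1': N↓-sim [26, 21, 17, 12, 5, 2] end={s2,s31} rej; 5/5 deletions ∈↓L.
'1y1111': |S_i|=[26, 23, 16, 10, 8, 4, 2] end={s2,s31} ∉↓L; 6/6 del acc.
'y1y111': |S_i|=[26, 21, 17, 12, 8, 4, 2] end={s2,s31} — reject; 6/6 deletions ∈↓L.
6 words, ⪯-incomp.


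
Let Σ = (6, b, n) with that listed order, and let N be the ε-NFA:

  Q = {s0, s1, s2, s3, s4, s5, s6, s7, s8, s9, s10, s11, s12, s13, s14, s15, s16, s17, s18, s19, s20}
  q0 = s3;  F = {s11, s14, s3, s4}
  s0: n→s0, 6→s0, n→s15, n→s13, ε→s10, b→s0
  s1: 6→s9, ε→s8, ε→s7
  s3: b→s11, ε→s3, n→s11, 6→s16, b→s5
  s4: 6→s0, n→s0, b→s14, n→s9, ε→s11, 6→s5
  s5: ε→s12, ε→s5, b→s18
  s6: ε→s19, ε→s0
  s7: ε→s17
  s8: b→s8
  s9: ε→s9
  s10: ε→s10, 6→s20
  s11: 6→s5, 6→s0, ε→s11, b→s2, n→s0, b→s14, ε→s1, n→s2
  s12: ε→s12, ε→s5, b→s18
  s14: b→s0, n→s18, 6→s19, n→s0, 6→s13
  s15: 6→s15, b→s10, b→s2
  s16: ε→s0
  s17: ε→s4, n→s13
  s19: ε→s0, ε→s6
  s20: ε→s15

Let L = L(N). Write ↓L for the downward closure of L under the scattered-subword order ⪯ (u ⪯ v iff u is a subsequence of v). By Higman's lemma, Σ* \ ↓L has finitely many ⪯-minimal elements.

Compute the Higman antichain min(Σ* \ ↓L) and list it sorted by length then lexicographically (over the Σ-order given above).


min(Σ*\↓L) = [6, bn, nn, bbb, nbb].

|Q|=21, |F|=4, |δ|=55 (21 ε).
min D↑ (4 st, q0=0, F={1}): 0:6→1,b→2,n→2 1:6→1,b→1,n→1 2:6→1,b→3,n→1 3:6→1,b→1,n→1 [Hopcroft].
'6': N↓-sim [21, 13] end={s0,s10,s12,s13,s15,s16,s18,s19,s2,s20,s5,s6,…} — reject; 1/1 deletions ∈↓L.
'bn': |S_i|=[21, 19, 8] end={s0,s10,s13,s15,s18,s2,s20,s9} — reject; 2/2 deletions ∈↓L.
'nn': |S_i|=[21, 19, 8] end={s0,s10,s13,s15,s18,s2,s20,s9} — reject; 2/2 del acc.
'bbb': N↓-sim [21, 19, 11, 7] end={s0,s10,s13,s15,s2,s20,s8} ∉↓L; 3/3 del acc.
'nbb': |S_i|=[21, 19, 11, 7] end={s0,s10,s13,s15,s2,s20,s8} rej; 3/3 del acc.
5 obstructions.


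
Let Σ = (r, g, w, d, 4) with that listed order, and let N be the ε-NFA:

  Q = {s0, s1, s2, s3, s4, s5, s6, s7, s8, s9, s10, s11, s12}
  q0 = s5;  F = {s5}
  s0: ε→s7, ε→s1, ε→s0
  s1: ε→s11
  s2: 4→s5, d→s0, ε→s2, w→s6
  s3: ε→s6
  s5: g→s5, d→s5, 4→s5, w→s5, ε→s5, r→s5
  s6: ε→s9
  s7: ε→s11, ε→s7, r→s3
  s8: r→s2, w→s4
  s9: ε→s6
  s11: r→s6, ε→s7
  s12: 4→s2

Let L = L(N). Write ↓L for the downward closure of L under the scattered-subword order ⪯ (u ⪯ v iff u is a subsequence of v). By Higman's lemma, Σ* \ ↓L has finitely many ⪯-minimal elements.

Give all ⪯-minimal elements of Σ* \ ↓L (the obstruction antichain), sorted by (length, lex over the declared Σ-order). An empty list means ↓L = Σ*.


Antichain: [].

|Q|=13, |F|=1, |δ|=25 (12 ε).
min D↑ (1 st, q0=0, F={}): 0:r→0,g→0,w→0,d→0,4→0 [Hopcroft].
L(D↑) = ∅; no obstructions.


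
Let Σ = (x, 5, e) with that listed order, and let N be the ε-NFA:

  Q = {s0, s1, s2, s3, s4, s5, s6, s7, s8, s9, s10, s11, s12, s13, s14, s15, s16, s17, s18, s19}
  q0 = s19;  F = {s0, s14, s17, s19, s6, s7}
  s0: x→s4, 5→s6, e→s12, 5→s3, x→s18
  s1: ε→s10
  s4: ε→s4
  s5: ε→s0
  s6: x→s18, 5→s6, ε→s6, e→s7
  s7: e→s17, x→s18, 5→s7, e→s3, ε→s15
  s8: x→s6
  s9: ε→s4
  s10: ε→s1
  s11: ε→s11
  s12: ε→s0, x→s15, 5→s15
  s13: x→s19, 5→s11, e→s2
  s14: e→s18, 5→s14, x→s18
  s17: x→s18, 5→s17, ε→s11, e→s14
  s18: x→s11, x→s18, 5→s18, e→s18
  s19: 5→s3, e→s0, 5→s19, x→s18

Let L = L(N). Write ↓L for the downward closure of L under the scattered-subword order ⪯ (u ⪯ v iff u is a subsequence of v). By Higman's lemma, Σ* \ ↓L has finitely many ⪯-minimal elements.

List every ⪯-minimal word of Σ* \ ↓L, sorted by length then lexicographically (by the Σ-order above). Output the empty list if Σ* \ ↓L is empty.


Antichain: [x, e5eeee].

|Q|=20, |F|=6, |δ|=42 (10 ε).
min D↑ (7 st, q0=0, F={1}): 0:x→1,5→0,e→2 1:x→1,5→1,e→1 2:x→1,5→3,e→2 3:x→1,5→3,e→4 4:x→1,5→4,e→5 5:x→1,5→5,e→6 6:x→1,5→6,e→1 (ε-aug+det+¬).
'x': run [12, 4] end={s11,s15,s18,s4} rej; 1/1 del acc.
'e5eeee': N↓-sim [12, 11, 8, 7, 5, 3, 2] end={s11,s18} ∉↓L; 6/6 deletions ∈↓L.
2 words, ⪯-incomp.


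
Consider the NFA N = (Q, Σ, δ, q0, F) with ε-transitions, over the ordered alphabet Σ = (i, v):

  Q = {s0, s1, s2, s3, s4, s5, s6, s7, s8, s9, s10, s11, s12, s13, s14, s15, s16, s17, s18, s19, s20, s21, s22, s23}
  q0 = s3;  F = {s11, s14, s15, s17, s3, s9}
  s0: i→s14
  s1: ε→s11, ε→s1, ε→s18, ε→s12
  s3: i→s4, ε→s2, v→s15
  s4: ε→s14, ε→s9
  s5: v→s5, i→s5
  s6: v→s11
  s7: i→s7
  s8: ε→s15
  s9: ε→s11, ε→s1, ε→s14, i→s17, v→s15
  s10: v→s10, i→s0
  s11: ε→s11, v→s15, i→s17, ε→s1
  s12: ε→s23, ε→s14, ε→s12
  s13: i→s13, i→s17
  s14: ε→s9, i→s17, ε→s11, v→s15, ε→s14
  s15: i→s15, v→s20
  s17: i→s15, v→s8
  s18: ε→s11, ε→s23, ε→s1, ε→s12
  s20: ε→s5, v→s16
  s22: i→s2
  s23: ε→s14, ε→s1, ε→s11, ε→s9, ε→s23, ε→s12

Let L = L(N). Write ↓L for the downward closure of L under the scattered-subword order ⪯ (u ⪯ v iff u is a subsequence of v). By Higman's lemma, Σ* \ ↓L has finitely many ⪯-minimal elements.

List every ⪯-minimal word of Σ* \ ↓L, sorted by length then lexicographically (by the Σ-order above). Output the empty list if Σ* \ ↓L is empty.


|Q|=24, |F|=6, |δ|=53 (30 ε).
min D↑ (5 st, q0=0, F={4}): 0:i→1,v→2 1:i→3,v→2 2:i→2,v→4 3:i→2,v→2 4:i→4,v→4.
'vv': N↓-sim [16, 5, 3] end={s16,s20,s5} ∉↓L; 2/2 deletions ∈↓L.
'iiiv': run [16, 14, 6, 4, 3] end={s16,s20,s5} ∉↓L; 4/4 deletions ∈↓L.
2 words, ⪯-incomp.

A = [vv, iiiv].


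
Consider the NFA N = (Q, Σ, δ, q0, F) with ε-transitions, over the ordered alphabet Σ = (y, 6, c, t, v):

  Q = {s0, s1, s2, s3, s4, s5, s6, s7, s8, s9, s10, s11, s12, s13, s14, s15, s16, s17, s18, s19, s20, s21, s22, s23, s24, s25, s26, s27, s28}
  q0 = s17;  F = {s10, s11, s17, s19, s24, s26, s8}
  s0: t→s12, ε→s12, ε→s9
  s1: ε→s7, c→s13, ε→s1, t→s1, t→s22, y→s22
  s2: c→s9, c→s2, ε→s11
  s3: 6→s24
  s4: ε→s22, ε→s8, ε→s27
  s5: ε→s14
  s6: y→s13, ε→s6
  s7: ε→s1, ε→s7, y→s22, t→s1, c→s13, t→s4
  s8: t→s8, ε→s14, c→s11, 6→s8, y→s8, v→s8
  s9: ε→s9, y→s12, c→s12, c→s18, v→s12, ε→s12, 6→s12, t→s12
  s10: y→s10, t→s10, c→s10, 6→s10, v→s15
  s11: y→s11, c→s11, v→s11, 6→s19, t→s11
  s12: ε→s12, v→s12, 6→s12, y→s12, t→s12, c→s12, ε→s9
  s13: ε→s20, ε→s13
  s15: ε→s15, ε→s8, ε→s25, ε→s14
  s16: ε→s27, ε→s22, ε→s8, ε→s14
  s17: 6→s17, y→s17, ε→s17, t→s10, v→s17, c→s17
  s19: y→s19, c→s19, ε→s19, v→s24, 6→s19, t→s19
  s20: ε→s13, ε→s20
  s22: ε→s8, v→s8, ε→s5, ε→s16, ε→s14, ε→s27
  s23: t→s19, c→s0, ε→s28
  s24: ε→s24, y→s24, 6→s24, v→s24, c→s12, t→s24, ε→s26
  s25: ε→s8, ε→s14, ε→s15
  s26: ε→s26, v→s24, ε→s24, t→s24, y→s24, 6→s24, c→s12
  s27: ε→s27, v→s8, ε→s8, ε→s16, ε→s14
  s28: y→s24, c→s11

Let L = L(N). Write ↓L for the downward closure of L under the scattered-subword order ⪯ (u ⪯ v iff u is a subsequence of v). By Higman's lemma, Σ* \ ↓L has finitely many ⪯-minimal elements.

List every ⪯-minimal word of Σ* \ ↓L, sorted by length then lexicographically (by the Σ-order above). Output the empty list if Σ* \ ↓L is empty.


|Q|=29, |F|=7, |δ|=113 (48 ε).
min D↑ (7 st, q0=0, F={6}): 0:y→0,6→0,c→0,t→1,v→0 1:y→1,6→1,c→1,t→1,v→2 2:y→2,6→2,c→3,t→2,v→2 3:y→3,6→4,c→3,t→3,v→3 4:y→4,6→4,c→4,t→4,v→5 5:y→5,6→5,c→6,t→5,v→5 6:y→6,6→6,c→6,t→6,v→6 [Hopcroft].
'tvc6vc': N↓-sim [13, 12, 11, 7, 6, 5, 3] end={s12,s18,s9} — reject; 6/6 del acc.
1 minimals (antichain).

Antichain: [tvc6vc].


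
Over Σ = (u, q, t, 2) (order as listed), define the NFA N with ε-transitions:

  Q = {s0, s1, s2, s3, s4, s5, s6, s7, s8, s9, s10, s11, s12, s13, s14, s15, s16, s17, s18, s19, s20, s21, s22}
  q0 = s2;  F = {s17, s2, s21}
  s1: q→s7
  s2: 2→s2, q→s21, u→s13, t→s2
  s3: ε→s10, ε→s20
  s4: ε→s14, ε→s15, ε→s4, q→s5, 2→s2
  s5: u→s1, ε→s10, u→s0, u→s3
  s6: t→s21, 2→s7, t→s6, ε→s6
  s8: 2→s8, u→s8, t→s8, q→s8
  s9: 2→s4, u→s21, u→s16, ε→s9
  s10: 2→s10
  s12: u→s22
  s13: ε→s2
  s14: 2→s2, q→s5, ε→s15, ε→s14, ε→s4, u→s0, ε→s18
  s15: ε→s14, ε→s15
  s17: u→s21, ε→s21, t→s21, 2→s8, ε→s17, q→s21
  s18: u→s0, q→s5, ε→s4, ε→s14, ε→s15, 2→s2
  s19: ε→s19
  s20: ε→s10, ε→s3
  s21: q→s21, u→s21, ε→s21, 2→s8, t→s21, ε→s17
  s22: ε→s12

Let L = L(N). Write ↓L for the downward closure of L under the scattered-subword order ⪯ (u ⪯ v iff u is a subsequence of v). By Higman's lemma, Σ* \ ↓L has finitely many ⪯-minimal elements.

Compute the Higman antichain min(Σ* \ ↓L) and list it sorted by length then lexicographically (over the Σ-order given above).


|Q|=23, |F|=3, |δ|=62 (26 ε).
min D↑ (3 st, q0=0, F={2}): 0:u→0,q→1,t→0,2→0 1:u→1,q→1,t→1,2→2 2:u→2,q→2,t→2,2→2 (ε-aug+det+¬).
'q2': N↓-sim [5, 3, 1] end={s8} rej; 2/2 single-dels accept.
1 minimals (antichain).

min(Σ*\↓L) = [q2].


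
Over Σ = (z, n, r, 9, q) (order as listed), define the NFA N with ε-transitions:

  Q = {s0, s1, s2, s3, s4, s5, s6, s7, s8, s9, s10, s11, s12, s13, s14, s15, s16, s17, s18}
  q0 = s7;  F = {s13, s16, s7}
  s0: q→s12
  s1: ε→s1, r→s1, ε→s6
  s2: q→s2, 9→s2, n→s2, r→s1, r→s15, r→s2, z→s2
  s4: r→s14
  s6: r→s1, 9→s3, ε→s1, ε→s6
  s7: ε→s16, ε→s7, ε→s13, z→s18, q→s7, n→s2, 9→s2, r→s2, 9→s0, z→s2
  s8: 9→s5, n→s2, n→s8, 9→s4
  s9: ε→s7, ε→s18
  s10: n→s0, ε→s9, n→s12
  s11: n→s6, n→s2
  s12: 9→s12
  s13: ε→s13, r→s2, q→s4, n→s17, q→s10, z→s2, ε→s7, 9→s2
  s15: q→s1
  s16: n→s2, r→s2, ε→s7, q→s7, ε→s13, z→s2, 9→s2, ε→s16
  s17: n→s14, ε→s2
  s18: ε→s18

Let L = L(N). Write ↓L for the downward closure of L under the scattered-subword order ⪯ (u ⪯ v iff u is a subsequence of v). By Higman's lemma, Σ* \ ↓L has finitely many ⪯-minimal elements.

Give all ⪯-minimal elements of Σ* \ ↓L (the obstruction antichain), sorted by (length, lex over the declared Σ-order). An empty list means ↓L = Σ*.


A = [z, n, r, 9].

|Q|=19, |F|=3, |δ|=58 (17 ε).
min D↑ (2 st, q0=0, F={1}): 0:z→1,n→1,r→1,9→1,q→0 1:z→1,n→1,r→1,9→1,q→1 [Hopcroft].
'z': run [16, 6] end={s1,s15,s18,s2,s3,s6} rej; 1/1 single-dels accept.
'n': run [16, 9] end={s0,s1,s12,s14,s15,s17,s2,s3,s6} ∉↓L; 1/1 single-dels accept.
'r': run [16, 6] end={s1,s14,s15,s2,s3,s6} ∉↓L; 1/1 deletions ∈↓L.
'9': run [16, 7] end={s0,s1,s12,s15,s2,s3,s6} ∉↓L; 1/1 single-dels accept.
4 minimals (antichain).


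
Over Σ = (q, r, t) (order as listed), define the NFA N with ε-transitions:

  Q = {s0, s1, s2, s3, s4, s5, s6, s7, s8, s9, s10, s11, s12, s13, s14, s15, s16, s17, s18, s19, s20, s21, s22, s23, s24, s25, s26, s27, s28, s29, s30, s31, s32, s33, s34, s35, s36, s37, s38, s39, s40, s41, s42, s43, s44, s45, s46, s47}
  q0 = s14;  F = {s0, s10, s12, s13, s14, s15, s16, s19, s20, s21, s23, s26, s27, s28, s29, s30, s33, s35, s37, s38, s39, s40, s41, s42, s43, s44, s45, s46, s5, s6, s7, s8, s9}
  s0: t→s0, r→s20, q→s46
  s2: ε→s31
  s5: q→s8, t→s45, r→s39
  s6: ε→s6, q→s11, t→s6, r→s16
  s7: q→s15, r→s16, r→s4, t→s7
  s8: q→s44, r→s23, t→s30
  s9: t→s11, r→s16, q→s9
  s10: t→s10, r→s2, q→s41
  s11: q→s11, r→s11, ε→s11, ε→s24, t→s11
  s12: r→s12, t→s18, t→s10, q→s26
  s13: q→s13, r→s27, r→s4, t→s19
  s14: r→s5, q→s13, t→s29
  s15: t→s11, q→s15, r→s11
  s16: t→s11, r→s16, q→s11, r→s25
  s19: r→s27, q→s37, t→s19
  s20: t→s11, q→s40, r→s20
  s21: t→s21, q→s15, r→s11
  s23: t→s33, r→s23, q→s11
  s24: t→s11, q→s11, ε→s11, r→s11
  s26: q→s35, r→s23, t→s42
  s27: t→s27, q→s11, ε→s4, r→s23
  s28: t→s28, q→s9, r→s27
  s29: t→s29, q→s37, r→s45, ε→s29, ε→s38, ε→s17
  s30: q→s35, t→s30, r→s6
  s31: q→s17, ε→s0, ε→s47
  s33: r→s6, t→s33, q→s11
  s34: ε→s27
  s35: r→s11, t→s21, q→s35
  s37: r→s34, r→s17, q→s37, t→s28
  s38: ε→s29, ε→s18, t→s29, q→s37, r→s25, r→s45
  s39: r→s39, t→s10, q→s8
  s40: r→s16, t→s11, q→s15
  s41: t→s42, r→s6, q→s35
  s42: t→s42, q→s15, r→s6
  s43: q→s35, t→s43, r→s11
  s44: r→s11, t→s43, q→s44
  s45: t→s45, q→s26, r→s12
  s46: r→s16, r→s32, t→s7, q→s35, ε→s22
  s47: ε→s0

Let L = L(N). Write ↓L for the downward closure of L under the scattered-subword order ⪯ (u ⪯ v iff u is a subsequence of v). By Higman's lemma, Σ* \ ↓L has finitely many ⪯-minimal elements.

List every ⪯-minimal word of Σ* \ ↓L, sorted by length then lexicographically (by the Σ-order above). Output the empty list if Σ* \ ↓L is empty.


A = [qrq, rqqr, tqtqt, rqtrrt, rrtrrt].

|Q|=48, |F|=33, |δ|=129 (16 ε).
min D↑ (33 st, q0=0, F={10}): 0:q→1,r→2,t→3 1:q→1,r→4,t→5 2:q→6,r→7,t→8 3:q→9,r→8,t→3 4:q→10,r→11,t→4 5:q→9,r→4,t→5 6:q→12,r→11,t→13 7:q→6,r→7,t→14 8:q→15,r→16,t→8 9:q→9,r→4,t→17 10:q→10,r→10,t→10 11:q→10,r→11,t→18 12:q→12,r→10,t→19 13:q→20,r→21,t→13 14:q→22,r→23,t→14 15:q→20,r→11,t→24 16:q→15,r→16,t→14 17:q→25,r→4,t→17 18:q→10,r→21,t→18 19:q→20,r→10,t→19 20:q→20,r→10,t→26 21:q→10,r→27,t→21 22:q→20,r→21,t→24 23:q→28,r→29,t→23 24:q→30,r→21,t→24 25:q→25,r→27,t→10 26:q→30,r→10,t→26 27:q→10,r→27,t→10 28:q→20,r→27,t→31 29:q→32,r→29,t→10 30:q→30,r→10,t→10 31:q→30,r→27,t→31 32:q→30,r→27,t→10 [Hopcroft].
'qrq': |S_i|=[45, 31, 12, 2] end={s11,s24} ∉↓L; 3/3 single-dels accept.
'rqqr': |S_i|=[45, 37, 24, 7, 2] end={s11,s24} ∉↓L; 4/4 single-dels accept.
'tqtqt': N↓-sim [45, 39, 25, 15, 6, 2] end={s11,s24} — reject; 5/5 del acc.
'rqtrrt': run [45, 37, 24, 14, 6, 4, 2] end={s11,s24} rej; 6/6 single-dels accept.
'rrtrrt': N↓-sim [45, 37, 33, 27, 20, 9, 2] end={s11,s24} rej; 6/6 single-dels accept.
5 words, ⪯-incomp.


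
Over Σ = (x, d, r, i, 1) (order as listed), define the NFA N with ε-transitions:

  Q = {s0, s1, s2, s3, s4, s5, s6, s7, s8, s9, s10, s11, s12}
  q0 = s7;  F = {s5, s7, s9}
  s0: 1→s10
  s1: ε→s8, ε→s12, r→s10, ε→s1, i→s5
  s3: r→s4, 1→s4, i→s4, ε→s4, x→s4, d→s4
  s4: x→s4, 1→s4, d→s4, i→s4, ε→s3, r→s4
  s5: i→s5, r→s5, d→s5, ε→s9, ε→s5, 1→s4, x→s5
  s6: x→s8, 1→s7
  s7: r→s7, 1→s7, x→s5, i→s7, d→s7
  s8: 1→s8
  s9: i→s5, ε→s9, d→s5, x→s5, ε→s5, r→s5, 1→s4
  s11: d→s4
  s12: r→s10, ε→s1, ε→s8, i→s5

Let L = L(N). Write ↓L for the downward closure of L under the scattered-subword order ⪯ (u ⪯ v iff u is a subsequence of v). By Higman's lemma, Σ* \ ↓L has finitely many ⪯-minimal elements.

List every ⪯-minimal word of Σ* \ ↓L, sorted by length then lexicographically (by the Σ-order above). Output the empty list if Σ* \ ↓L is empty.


|Q|=13, |F|=3, |δ|=45 (11 ε).
min D↑ (3 st, q0=0, F={2}): 0:x→1,d→0,r→0,i→0,1→0 1:x→1,d→1,r→1,i→1,1→2 2:x→2,d→2,r→2,i→2,1→2 (ε-aug+det+¬).
'x1': N↓-sim [5, 4, 2] end={s3,s4} — reject; 2/2 single-dels accept.
1 obstructions.

min(Σ*\↓L) = [x1].


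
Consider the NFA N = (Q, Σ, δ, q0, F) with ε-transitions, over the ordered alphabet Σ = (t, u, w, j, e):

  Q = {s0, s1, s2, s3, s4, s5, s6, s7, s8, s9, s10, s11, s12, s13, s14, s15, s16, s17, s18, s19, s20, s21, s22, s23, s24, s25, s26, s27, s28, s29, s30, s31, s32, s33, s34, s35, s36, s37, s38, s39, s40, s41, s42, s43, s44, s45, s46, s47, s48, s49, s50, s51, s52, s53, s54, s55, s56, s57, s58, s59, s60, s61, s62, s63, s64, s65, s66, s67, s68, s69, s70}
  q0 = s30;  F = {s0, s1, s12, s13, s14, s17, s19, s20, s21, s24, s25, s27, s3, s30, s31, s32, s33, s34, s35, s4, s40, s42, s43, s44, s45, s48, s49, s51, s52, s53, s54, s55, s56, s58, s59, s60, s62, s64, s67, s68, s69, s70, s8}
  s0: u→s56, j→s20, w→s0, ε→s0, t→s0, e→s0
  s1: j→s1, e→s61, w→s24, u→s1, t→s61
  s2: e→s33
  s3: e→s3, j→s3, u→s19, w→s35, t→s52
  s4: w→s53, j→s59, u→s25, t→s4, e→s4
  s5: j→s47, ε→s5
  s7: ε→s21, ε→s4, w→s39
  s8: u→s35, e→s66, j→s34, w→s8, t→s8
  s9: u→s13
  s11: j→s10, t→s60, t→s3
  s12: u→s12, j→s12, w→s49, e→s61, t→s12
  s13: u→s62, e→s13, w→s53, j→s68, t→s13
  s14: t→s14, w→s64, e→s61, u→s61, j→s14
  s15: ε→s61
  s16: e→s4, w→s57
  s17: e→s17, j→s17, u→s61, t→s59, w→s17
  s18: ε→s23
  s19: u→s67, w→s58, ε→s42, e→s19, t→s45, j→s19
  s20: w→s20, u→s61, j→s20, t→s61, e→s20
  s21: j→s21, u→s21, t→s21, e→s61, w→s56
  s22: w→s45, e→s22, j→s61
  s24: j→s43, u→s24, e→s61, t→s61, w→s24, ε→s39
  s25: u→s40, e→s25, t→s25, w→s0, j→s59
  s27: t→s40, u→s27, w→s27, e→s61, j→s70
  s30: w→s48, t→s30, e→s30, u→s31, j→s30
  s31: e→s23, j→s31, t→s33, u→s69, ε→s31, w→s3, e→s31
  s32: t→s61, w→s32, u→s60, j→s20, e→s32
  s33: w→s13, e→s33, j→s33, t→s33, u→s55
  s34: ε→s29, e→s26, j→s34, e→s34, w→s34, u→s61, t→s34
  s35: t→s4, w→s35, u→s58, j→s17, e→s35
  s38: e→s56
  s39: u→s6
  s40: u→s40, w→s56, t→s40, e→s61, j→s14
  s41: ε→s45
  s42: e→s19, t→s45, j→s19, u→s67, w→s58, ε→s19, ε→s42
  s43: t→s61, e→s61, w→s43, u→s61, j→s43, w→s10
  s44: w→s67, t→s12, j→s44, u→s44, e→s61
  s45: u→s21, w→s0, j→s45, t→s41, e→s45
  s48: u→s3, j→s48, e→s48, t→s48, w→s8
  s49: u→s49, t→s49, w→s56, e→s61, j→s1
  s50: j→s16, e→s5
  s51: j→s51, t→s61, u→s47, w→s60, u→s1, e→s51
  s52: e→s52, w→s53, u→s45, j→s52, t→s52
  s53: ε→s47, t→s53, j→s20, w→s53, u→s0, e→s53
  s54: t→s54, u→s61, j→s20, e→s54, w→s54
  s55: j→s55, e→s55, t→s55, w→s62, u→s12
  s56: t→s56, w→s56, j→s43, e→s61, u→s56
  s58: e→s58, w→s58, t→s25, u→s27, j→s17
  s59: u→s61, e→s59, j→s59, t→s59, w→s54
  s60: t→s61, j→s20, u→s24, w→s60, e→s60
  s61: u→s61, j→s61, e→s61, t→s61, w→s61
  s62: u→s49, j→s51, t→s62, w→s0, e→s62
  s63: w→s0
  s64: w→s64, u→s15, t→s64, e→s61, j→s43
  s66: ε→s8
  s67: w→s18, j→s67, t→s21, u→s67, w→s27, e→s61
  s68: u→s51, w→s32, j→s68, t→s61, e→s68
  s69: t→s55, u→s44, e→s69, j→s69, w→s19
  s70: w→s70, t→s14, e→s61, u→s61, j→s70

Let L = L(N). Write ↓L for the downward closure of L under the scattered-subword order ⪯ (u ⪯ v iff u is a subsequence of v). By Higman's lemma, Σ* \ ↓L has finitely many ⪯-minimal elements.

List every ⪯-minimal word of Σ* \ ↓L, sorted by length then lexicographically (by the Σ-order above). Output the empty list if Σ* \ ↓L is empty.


|Q|=71, |F|=43, |δ|=257 (15 ε).
min D↑ (43 st, q0=0, F={19}): 0:t→0,u→1,w→2,j→0,e→0 1:t→3,u→4,w→5,j→1,e→1 2:t→2,u→5,w→6,j→2,e→2 3:t→3,u→7,w→8,j→3,e→3 4:t→7,u→9,w→10,j→4,e→4 5:t→11,u→10,w→12,j→5,e→5 6:t→6,u→12,w→6,j→13,e→6 7:t→7,u→14,w→15,j→7,e→7 8:t→8,u→15,w→16,j→17,e→8 9:t→14,u→9,w→18,j→9,e→19 10:t→20,u→18,w→21,j→10,e→10 11:t→11,u→20,w→16,j→11,e→11 12:t→22,u→21,w→12,j→23,e→12 13:t→13,u→19,w→13,j→13,e→13 14:t→14,u→14,w→24,j→14,e→19 15:t→15,u→24,w→25,j→26,e→15 16:t→16,u→25,w→16,j→27,e→16 17:t→19,u→26,w→28,j→17,e→17 18:t→29,u→18,w→30,j→18,e→19 19:t→19,u→19,w→19,j→19,e→19 20:t→20,u→29,w→25,j→20,e→20 21:t→31,u→30,w→21,j→23,e→21 22:t→22,u→31,w→16,j→32,e→22 23:t→32,u→19,w→23,j→23,e→23 24:t→24,u→24,w→33,j→34,e→19 25:t→25,u→33,w→25,j→27,e→25 26:t→19,u→34,w→35,j→26,e→26 27:t→19,u→19,w→27,j→27,e→27 28:t→19,u→35,w→28,j→27,e→28 29:t→29,u→29,w→33,j→29,e→19 30:t→36,u→30,w→30,j→37,e→19 31:t→31,u→36,w→25,j→32,e→31 32:t→32,u→19,w→38,j→32,e→32 33:t→33,u→33,w→33,j→39,e→19 34:t→19,u→34,w→40,j→34,e→19 35:t→19,u→40,w→35,j→27,e→35 36:t→36,u→36,w→33,j→41,e→19 37:t→41,u→19,w→37,j→37,e→19 38:t→38,u→19,w→38,j→27,e→38 39:t→19,u→19,w→39,j→39,e→19 40:t→19,u→40,w→40,j→39,e→19 41:t→41,u→19,w→42,j→41,e→19 42:t→42,u→19,w→42,j→39,e→19 [Hopcroft].
'uuue': run [55, 48, 38, 22, 1] end={s61} ∉↓L; 4/4 single-dels accept.
'wwju': |S_i|=[55, 48, 33, 14, 2] end={s15,s61} — reject; 4/4 deletions ∈↓L.
'utwjt': N↓-sim [55, 48, 34, 22, 13, 1] end={s61} rej; 5/5 single-dels accept.
3 obstructions.

A = [uuue, wwju, utwjt].
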